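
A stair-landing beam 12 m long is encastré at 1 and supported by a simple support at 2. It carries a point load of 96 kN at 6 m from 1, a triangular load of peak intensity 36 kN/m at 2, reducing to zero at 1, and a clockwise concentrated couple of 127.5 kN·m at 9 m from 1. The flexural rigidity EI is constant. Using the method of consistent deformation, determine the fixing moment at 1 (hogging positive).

M_1 = 466.6 kN·m

Take the reaction at 2 as the redundant and release it; the primary structure is a cantilever fixed at 1.
Free-end deflection of the primary structure under the applied loading (downward +):
  point load 96 at a = 6: Pa²(3L − a)/(6EI) = 17280/EI
  triangular load, peak 36 at the free end: 11w₀L⁴/(120EI) = 68429/EI
  clockwise couple 127.5 at a = 9: M₀a(2L − a)/(2EI) = 8606/EI
  δ_0 = 94315/EI
Tip deflection under a unit load at 2: L³/(3EI) = 576/EI.
The prop prevents deflection at 2: R_2 = δ_0/δ_{22} = 94315/576 = 163.7 kN.
Moment equilibrium about 1: M_1 = Σ(load moments about 1) − R_2·L = 2432 − 163.7×12 = 466.6 kN·m.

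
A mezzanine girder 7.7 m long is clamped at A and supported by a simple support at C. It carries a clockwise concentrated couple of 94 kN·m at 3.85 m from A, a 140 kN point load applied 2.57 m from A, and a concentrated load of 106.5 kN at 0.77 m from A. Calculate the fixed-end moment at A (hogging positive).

Release the roller at C. Primary structure: cantilever fixed at A.
Downward deflection at the released point C due to the loads:
  clockwise couple 94 at a = 3.85: M₀a(2L − a)/(2EI) = 2090/EI
  point load 140 at a = 2.57: Pa²(3L − a)/(6EI) = 3164/EI
  point load 106.5 at a = 0.77: Pa²(3L − a)/(6EI) = 235/EI
  δ_0 = 5489/EI
Flexibility coefficient — unit upward force at C: δ_{CC} = L³/(3EI) = 152.2/EI.
Compatibility at C: δ_0 − R_C·δ_{CC} = 0, so R_C = 5489/152.2 = 36.07 kN.
Moment equilibrium about A: M_A = Σ(load moments about A) − R_C·L = 535.8 − 36.07×7.7 = 258.1 kN·m.

M_A = 258.1 kN·m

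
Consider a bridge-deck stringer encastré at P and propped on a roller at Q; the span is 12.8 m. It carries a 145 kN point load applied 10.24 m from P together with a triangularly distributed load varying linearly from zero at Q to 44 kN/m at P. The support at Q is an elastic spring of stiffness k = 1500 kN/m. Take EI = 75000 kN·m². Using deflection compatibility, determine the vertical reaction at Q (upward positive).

R_Q = 147.8 kN

Choose R_Q as the redundant. The primary structure is the cantilever fixed at P.
Deflection at Q on the released cantilever, summing each load's contribution:
  point load 145 at a = 10.24: Pa²(3L − a)/(6EI) = 71359/EI
  triangular load, peak 44 at the fixed end: w₀L⁴/(30EI) = 39371/EI
  δ_0 = 110730/EI
Flexibility coefficient — unit upward force at Q: δ_{QQ} = L³/(3EI) = 699.1/EI.
With EI = 75000 kN·m²: δ_0 = 1.4764 m and δ_{QQ} = 0.009321 m/kN.
Compatibility — the spring shortens by R_Q/k under the reaction it provides: δ_0 − R_Q·δ_{QQ} = R_Q/k. With 1/k = 0.000667 m/kN, R_Q = δ_0 / (δ_{QQ} + 1/k) = 1.4764 / (0.009321 + 0.000667) = 147.8 kN.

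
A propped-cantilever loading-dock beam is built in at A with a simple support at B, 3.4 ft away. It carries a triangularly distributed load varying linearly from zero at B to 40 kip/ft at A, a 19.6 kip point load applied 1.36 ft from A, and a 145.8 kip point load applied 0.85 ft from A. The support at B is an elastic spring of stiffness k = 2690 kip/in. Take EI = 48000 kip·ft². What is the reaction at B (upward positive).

R_B = 27.13 kip

Take the reaction at B as the redundant and release it; the primary structure is a cantilever fixed at A.
Downward deflection at the released point B due to the loads:
  triangular load, peak 40 at the fixed end: w₀L⁴/(30EI) = 178.2/EI
  point load 19.6 at a = 1.36: Pa²(3L − a)/(6EI) = 53.41/EI
  point load 145.8 at a = 0.85: Pa²(3L − a)/(6EI) = 164.2/EI
  δ_0 = 395.7/EI
Flexibility coefficient — unit upward force at B: δ_{BB} = L³/(3EI) = 13.1/EI.
With EI = 48000 kip·ft²: δ_0 = 0.008245 ft and δ_{BB} = 0.000273 ft/kip.
Compatibility — the spring shortens by R_B/k under the reaction it provides: δ_0 − R_B·δ_{BB} = R_B/k. With 1/k = 1/(2690×12) ft/kip = 0.000031 ft/kip, R_B = δ_0 / (δ_{BB} + 1/k) = 0.008245 / (0.000273 + 0.000031) = 27.13 kip.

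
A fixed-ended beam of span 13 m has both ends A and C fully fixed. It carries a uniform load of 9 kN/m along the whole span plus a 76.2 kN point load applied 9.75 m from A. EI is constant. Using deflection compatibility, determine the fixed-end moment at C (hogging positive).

Release both end moments; the primary structure is a simply-supported span AC with redundants M_A and M_C.
Simple-span end rotations at A and C under the given loads:
  at A: UDL 9: wL³/(24EI) = 823.9/EI
  at C: UDL 9: wL³/(24EI) = 823.9/EI
  at A: point load 76.2 at a = 9.75: Pab(L + b)/(6LEI) = 503/EI
  at C: point load 76.2 at a = 9.75: Pab(L + a)/(6LEI) = 704.3/EI
  θ_A0 = 1327/EI,  θ_C0 = 1528/EI
Flexibility coefficients: a unit moment at one end gives L/(3EI) there and L/(6EI) at the far end, so f₁₁ = f₂₂ = 4.333/EI and f₁₂ = f₂₁ = 2.167/EI.
Compatibility — zero rotation at each built-in end:
  4.333 M_A + 2.167 M_C = 1327
  2.167 M_A + 4.333 M_C = 1528
Solving the pair gives M_A = 173.2 kN·m and M_C = 266.1 kN·m (hogging).

M_C = 266.1 kN·m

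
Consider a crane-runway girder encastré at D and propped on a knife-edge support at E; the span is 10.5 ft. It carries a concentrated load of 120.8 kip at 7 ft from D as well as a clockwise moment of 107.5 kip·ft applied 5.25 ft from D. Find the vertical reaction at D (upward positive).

Remove the prop at E; the released (primary) structure is a cantilever built in at D.
Free-end deflection of the primary structure under the applied loading (downward +):
  point load 120.8 at a = 7: Pa²(3L − a)/(6EI) = 24170/EI
  clockwise couple 107.5 at a = 5.25: M₀a(2L − a)/(2EI) = 4444/EI
  δ_0 = 28615/EI
Tip deflection under a unit load at E: L³/(3EI) = 385.9/EI.
The prop prevents deflection at E: R_E = δ_0/δ_{EE} = 28615/385.9 = 74.15 kip.
Vertical equilibrium: R_D = ΣP − R_E = 120.8 − 74.15 = 46.65 kip.

R_D = 46.65 kip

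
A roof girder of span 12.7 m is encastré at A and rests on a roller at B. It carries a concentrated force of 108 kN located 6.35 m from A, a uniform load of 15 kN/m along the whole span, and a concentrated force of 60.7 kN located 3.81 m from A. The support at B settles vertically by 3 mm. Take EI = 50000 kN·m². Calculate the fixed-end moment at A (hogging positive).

Release the roller at B. Primary structure: cantilever fixed at A.
Deflection at B on the released cantilever, summing each load's contribution:
  point load 108 at a = 6.35: Pa²(3L − a)/(6EI) = 23044/EI
  UDL 15: wL⁴/(8EI) = 48777/EI
  point load 60.7 at a = 3.81: Pa²(3L − a)/(6EI) = 5036/EI
  δ_0 = 76857/EI
Tip deflection under a unit load at B: L³/(3EI) = 682.8/EI.
With EI = 50000 kN·m²: δ_0 = 1.5371 m and δ_{BB} = 0.013656 m/kN.
Compatibility — the beam at B must follow the support down by 0.003 m: δ_0 − R_B·δ_{BB} = 0.003, so R_B = (1.5371 − 0.003)/0.013656 = 112.3 kN.
Moment equilibrium about A: M_A = Σ(load moments about A) − R_B·L = 2127 − 112.3×12.7 = 700 kN·m.

M_A = 700 kN·m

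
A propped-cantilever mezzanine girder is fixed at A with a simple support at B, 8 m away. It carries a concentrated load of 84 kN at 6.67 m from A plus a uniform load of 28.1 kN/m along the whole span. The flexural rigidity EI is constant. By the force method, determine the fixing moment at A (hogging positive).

Choose R_B as the redundant. The primary structure is the cantilever fixed at A.
Primary-structure tip deflection at B by superposition:
  point load 84 at a = 6.67: Pa²(3L − a)/(6EI) = 10794/EI
  UDL 28.1: wL⁴/(8EI) = 14387/EI
  δ_0 = 25181/EI
Tip deflection under a unit load at B: L³/(3EI) = 170.7/EI.
Compatibility at B: δ_0 − R_B·δ_{BB} = 0, so R_B = 25181/170.7 = 147.5 kN.
Moment equilibrium about A: M_A = Σ(load moments about A) − R_B·L = 1459 − 147.5×8 = 279.1 kN·m.

M_A = 279.1 kN·m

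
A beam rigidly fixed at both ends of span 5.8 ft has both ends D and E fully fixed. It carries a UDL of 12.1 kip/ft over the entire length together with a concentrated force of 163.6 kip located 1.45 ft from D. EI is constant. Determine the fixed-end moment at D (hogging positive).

M_D = 167.4 kip·ft

Release both end moments; the primary structure is a simply-supported span DE with redundants M_D and M_E.
On the primary (simply-supported) span, the end slopes from the loading are:
  at D: UDL 12.1: wL³/(24EI) = 98.37/EI
  at E: UDL 12.1: wL³/(24EI) = 98.37/EI
  at D: point load 163.6 at a = 1.45: Pab(L + b)/(6LEI) = 301/EI
  at E: point load 163.6 at a = 1.45: Pab(L + a)/(6LEI) = 215/EI
  θ_D0 = 399.3/EI,  θ_E0 = 313.3/EI
Flexibility coefficients: a unit moment at one end gives L/(3EI) there and L/(6EI) at the far end, so f₁₁ = f₂₂ = 1.933/EI and f₁₂ = f₂₁ = 0.9667/EI.
Compatibility — zero rotation at each built-in end:
  1.933 M_D + 0.9667 M_E = 399.3
  0.9667 M_D + 1.933 M_E = 313.3
Solving the pair gives M_D = 167.4 kip·ft and M_E = 78.4 kip·ft (hogging).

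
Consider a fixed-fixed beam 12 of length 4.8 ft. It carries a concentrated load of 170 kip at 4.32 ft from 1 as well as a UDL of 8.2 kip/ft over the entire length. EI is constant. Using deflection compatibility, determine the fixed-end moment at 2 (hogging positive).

M_2 = 81.84 kip·ft

Take the two fixed-end moments M_1, M_2 as redundants; the released structure is the simple span 12.
On the primary (simply-supported) span, the end slopes from the loading are:
  at 1: point load 170 at a = 4.32: Pab(L + b)/(6LEI) = 64.63/EI
  at 2: point load 170 at a = 4.32: Pab(L + a)/(6LEI) = 111.6/EI
  at 1: UDL 8.2: wL³/(24EI) = 37.79/EI
  at 2: UDL 8.2: wL³/(24EI) = 37.79/EI
  θ_10 = 102.4/EI,  θ_20 = 149.4/EI
Flexibility coefficients: a unit moment at one end gives L/(3EI) there and L/(6EI) at the far end, so f₁₁ = f₂₂ = 1.6/EI and f₁₂ = f₂₁ = 0.8/EI.
Compatibility — zero rotation at each built-in end:
  1.6 M_1 + 0.8 M_2 = 102.4
  0.8 M_1 + 1.6 M_2 = 149.4
Solving the pair gives M_1 = 23.09 kip·ft and M_2 = 81.84 kip·ft (hogging).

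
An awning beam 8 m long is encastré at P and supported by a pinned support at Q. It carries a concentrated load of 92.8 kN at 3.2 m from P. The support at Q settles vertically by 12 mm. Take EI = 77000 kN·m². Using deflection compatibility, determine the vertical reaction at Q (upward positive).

R_Q = 13.89 kN

Remove the prop at Q; the released (primary) structure is a cantilever built in at P.
Downward deflection at the released point Q due to the loads:
  point load 92.8 at a = 3.2: Pa²(3L − a)/(6EI) = 3294/EI
Flexibility coefficient — unit upward force at Q: δ_{QQ} = L³/(3EI) = 170.7/EI.
With EI = 77000 kN·m²: δ_0 = 0.042783 m and δ_{QQ} = 0.002216 m/kN.
Compatibility — the beam at Q must follow the support down by 0.012 m: δ_0 − R_Q·δ_{QQ} = 0.012, so R_Q = (0.042783 − 0.012)/0.002216 = 13.89 kN.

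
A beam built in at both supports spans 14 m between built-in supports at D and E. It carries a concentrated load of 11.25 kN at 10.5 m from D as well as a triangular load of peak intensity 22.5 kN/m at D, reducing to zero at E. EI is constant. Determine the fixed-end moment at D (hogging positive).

Release both end moments; the primary structure is a simply-supported span DE with redundants M_D and M_E.
End rotations of the released simple span under the applied load (×1/EI):
  at D: point load 11.25 at a = 10.5: Pab(L + b)/(6LEI) = 86.13/EI
  at E: point load 11.25 at a = 10.5: Pab(L + a)/(6LEI) = 120.6/EI
  at D: triangular load, peak 22.5: w₀L³/(45EI) = 1372/EI
  at E: triangular load, peak 22.5: 7w₀L³/(360EI) = 1200/EI
  θ_D0 = 1458/EI,  θ_E0 = 1321/EI
Flexibility coefficients: a unit moment at one end gives L/(3EI) there and L/(6EI) at the far end, so f₁₁ = f₂₂ = 4.667/EI and f₁₂ = f₂₁ = 2.333/EI.
Compatibility — zero rotation at each built-in end:
  4.667 M_D + 2.333 M_E = 1458
  2.333 M_D + 4.667 M_E = 1321
Solving the pair gives M_D = 227.9 kN·m and M_E = 169.1 kN·m (hogging).

M_D = 227.9 kN·m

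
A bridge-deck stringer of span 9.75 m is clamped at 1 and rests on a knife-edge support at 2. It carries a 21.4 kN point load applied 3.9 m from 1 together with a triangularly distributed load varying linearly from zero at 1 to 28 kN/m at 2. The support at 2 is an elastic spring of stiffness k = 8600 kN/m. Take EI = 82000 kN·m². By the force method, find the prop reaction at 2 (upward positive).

Release the roller at 2. Primary structure: cantilever fixed at 1.
Deflection at 2 on the released cantilever, summing each load's contribution:
  point load 21.4 at a = 3.9: Pa²(3L − a)/(6EI) = 1375/EI
  triangular load, peak 28 at the free end: 11w₀L⁴/(120EI) = 23195/EI
  δ_0 = 24570/EI
Tip deflection under a unit load at 2: L³/(3EI) = 309/EI.
With EI = 82000 kN·m²: δ_0 = 0.29963 m and δ_{22} = 0.003768 m/kN.
Compatibility — the spring shortens by R_2/k under the reaction it provides: δ_0 − R_2·δ_{22} = R_2/k. With 1/k = 0.000116 m/kN, R_2 = δ_0 / (δ_{22} + 1/k) = 0.29963 / (0.003768 + 0.000116) = 77.15 kN.

R_2 = 77.15 kN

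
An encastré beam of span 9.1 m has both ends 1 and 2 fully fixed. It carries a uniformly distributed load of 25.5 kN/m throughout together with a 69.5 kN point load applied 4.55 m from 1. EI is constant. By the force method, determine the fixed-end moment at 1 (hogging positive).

M_1 = 255 kN·m

Release both end moments; the primary structure is a simply-supported span 12 with redundants M_1 and M_2.
On the primary (simply-supported) span, the end slopes from the loading are:
  at 1: UDL 25.5: wL³/(24EI) = 800.7/EI
  at 2: UDL 25.5: wL³/(24EI) = 800.7/EI
  at 1: point load 69.5 at a = 4.55: Pab(L + b)/(6LEI) = 359.7/EI
  at 2: point load 69.5 at a = 4.55: Pab(L + a)/(6LEI) = 359.7/EI
  θ_10 = 1160/EI,  θ_20 = 1160/EI
Flexibility coefficients: a unit moment at one end gives L/(3EI) there and L/(6EI) at the far end, so f₁₁ = f₂₂ = 3.033/EI and f₁₂ = f₂₁ = 1.517/EI.
Compatibility — zero rotation at each built-in end:
  3.033 M_1 + 1.517 M_2 = 1160
  1.517 M_1 + 3.033 M_2 = 1160
Solving the pair gives M_1 = 255 kN·m and M_2 = 255 kN·m (hogging).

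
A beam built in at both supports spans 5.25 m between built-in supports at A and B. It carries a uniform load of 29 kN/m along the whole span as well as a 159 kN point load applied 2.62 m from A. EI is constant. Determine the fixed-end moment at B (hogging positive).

Take the two fixed-end moments M_A, M_B as redundants; the released structure is the simple span AB.
On the primary (simply-supported) span, the end slopes from the loading are:
  at A: UDL 29: wL³/(24EI) = 174.8/EI
  at B: UDL 29: wL³/(24EI) = 174.8/EI
  at A: point load 159 at a = 2.62: Pab(L + b)/(6LEI) = 274.1/EI
  at B: point load 159 at a = 2.62: Pab(L + a)/(6LEI) = 273.7/EI
  θ_A0 = 448.9/EI,  θ_B0 = 448.6/EI
Flexibility coefficients: a unit moment at one end gives L/(3EI) there and L/(6EI) at the far end, so f₁₁ = f₂₂ = 1.75/EI and f₁₂ = f₂₁ = 0.875/EI.
Compatibility — zero rotation at each built-in end:
  1.75 M_A + 0.875 M_B = 448.9
  0.875 M_A + 1.75 M_B = 448.6
Solving the pair gives M_A = 171.2 kN·m and M_B = 170.8 kN·m (hogging).

M_B = 170.8 kN·m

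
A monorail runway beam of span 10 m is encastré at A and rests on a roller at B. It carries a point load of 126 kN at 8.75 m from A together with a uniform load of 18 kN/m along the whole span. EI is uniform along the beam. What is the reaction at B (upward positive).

R_B = 170 kN

Choose R_B as the redundant. The primary structure is the cantilever fixed at A.
Free-end deflection of the primary structure under the applied loading (downward +):
  point load 126 at a = 8.75: Pa²(3L − a)/(6EI) = 34166/EI
  UDL 18: wL⁴/(8EI) = 22500/EI
  δ_0 = 56666/EI
Flexibility coefficient — unit upward force at B: δ_{BB} = L³/(3EI) = 333.3/EI.
The prop prevents deflection at B: R_B = δ_0/δ_{BB} = 56666/333.3 = 170 kN.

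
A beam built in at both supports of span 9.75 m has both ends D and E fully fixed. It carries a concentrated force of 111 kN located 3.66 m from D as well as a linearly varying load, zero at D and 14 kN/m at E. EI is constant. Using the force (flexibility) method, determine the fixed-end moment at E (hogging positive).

Take the two fixed-end moments M_D, M_E as redundants; the released structure is the simple span DE.
Simple-span end rotations at D and E under the given loads:
  at D: point load 111 at a = 3.66: Pab(L + b)/(6LEI) = 669.9/EI
  at E: point load 111 at a = 3.66: Pab(L + a)/(6LEI) = 567.1/EI
  at D: triangular load, peak 14: 7w₀L³/(360EI) = 252.3/EI
  at E: triangular load, peak 14: w₀L³/(45EI) = 288.4/EI
  θ_D0 = 922.2/EI,  θ_E0 = 855.5/EI
Flexibility coefficients: a unit moment at one end gives L/(3EI) there and L/(6EI) at the far end, so f₁₁ = f₂₂ = 3.25/EI and f₁₂ = f₂₁ = 1.625/EI.
Compatibility — zero rotation at each built-in end:
  3.25 M_D + 1.625 M_E = 922.2
  1.625 M_D + 3.25 M_E = 855.5
Solving the pair gives M_D = 202.9 kN·m and M_E = 161.8 kN·m (hogging).

M_E = 161.8 kN·m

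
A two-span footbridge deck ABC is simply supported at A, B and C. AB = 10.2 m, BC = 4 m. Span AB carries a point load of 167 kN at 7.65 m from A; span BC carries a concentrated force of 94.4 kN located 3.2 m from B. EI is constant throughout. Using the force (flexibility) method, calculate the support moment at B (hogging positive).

Release continuity at B by inserting a hinge; the redundant is the internal moment M_B. The primary structure is two simply-supported spans AB and BC.
End slopes at the hinge B, treating each span as simply supported:
  span AB: point load 167 at a = 7.65: Pab(L + a)/(6LEI) = 950.2/EI
  span BC: point load 94.4 at a = 3.2: Pab(L + b)/(6LEI) = 48.33/EI
  relative rotation θ_0 = (950.2 + 48.33)/EI = 998.5/EI
A unit hogging moment at B produces rotation L₁/(3EI) + L₂/(3EI) = 4.733/EI.
Compatibility: M_B·(L₁+L₂)/(3EI) = θ_0, giving M_B = 211 kN·m (hogging).

M_B = 211 kN·m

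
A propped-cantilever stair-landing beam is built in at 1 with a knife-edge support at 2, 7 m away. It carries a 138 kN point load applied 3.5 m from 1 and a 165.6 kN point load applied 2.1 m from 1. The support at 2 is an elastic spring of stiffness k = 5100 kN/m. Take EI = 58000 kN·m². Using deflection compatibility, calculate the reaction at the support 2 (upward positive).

R_2 = 57.52 kN

Release the roller at 2. Primary structure: cantilever fixed at 1.
Free-end deflection of the primary structure under the applied loading (downward +):
  point load 138 at a = 3.5: Pa²(3L − a)/(6EI) = 4931/EI
  point load 165.6 at a = 2.1: Pa²(3L − a)/(6EI) = 2300/EI
  δ_0 = 7231/EI
Flexibility coefficient — unit upward force at 2: δ_{22} = L³/(3EI) = 114.3/EI.
With EI = 58000 kN·m²: δ_0 = 0.12467 m and δ_{22} = 0.001971 m/kN.
Compatibility — the spring shortens by R_2/k under the reaction it provides: δ_0 − R_2·δ_{22} = R_2/k. With 1/k = 0.000196 m/kN, R_2 = δ_0 / (δ_{22} + 1/k) = 0.12467 / (0.001971 + 0.000196) = 57.52 kN.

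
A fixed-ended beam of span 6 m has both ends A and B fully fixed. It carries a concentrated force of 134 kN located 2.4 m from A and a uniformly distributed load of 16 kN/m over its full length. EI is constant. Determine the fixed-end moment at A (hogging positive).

M_A = 163.8 kN·m

Take the two fixed-end moments M_A, M_B as redundants; the released structure is the simple span AB.
Simple-span end rotations at A and B under the given loads:
  at A: point load 134 at a = 2.4: Pab(L + b)/(6LEI) = 308.7/EI
  at B: point load 134 at a = 2.4: Pab(L + a)/(6LEI) = 270.1/EI
  at A: UDL 16: wL³/(24EI) = 144/EI
  at B: UDL 16: wL³/(24EI) = 144/EI
  θ_A0 = 452.7/EI,  θ_B0 = 414.1/EI
Flexibility coefficients: a unit moment at one end gives L/(3EI) there and L/(6EI) at the far end, so f₁₁ = f₂₂ = 2/EI and f₁₂ = f₂₁ = 1/EI.
Compatibility — zero rotation at each built-in end:
  2 M_A + 1 M_B = 452.7
  1 M_A + 2 M_B = 414.1
Solving the pair gives M_A = 163.8 kN·m and M_B = 125.2 kN·m (hogging).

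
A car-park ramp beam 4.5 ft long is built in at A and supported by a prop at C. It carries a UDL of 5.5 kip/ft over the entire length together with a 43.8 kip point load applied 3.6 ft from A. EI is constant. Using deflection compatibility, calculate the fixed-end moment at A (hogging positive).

Release the roller at C. Primary structure: cantilever fixed at A.
Deflection at C on the released cantilever, summing each load's contribution:
  UDL 5.5: wL⁴/(8EI) = 281.9/EI
  point load 43.8 at a = 3.6: Pa²(3L − a)/(6EI) = 936.6/EI
  δ_0 = 1219/EI
Tip deflection under a unit load at C: L³/(3EI) = 30.38/EI.
Compatibility at C: δ_0 − R_C·δ_{CC} = 0, so R_C = 1219/30.38 = 40.12 kip.
Moment equilibrium about A: M_A = Σ(load moments about A) − R_C·L = 213.4 − 40.12×4.5 = 32.84 kip·ft.

M_A = 32.84 kip·ft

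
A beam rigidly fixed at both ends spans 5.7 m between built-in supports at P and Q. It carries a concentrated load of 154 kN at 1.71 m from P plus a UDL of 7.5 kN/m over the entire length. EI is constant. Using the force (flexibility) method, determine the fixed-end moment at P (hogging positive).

M_P = 149.3 kN·m

Take the two fixed-end moments M_P, M_Q as redundants; the released structure is the simple span PQ.
Simple-span end rotations at P and Q under the given loads:
  at P: point load 154 at a = 1.71: Pab(L + b)/(6LEI) = 297.7/EI
  at Q: point load 154 at a = 1.71: Pab(L + a)/(6LEI) = 227.7/EI
  at P: UDL 7.5: wL³/(24EI) = 57.87/EI
  at Q: UDL 7.5: wL³/(24EI) = 57.87/EI
  θ_P0 = 355.6/EI,  θ_Q0 = 285.5/EI
Flexibility coefficients: a unit moment at one end gives L/(3EI) there and L/(6EI) at the far end, so f₁₁ = f₂₂ = 1.9/EI and f₁₂ = f₂₁ = 0.95/EI.
Compatibility — zero rotation at each built-in end:
  1.9 M_P + 0.95 M_Q = 355.6
  0.95 M_P + 1.9 M_Q = 285.5
Solving the pair gives M_P = 149.3 kN·m and M_Q = 75.61 kN·m (hogging).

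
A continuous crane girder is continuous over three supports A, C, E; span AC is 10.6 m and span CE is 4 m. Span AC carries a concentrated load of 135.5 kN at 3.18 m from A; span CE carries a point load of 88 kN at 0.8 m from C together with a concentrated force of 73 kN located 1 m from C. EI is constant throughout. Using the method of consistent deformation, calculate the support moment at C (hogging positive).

M_C = 169.4 kN·m

Take M_C as the redundant. Released structure: two simple spans AC and CE with a hinge at C.
End slopes at the hinge C, treating each span as simply supported:
  span AC: point load 135.5 at a = 3.18: Pab(L + a)/(6LEI) = 692.7/EI
  span CE: point load 88 at a = 0.8: Pab(L + b)/(6LEI) = 67.58/EI
  span CE: point load 73 at a = 1: Pab(L + b)/(6LEI) = 63.88/EI
  relative rotation θ_0 = (692.7 + 131.5)/EI = 824.2/EI
A unit hogging moment at C produces rotation L₁/(3EI) + L₂/(3EI) = 4.867/EI.
Compatibility: M_C·(L₁+L₂)/(3EI) = θ_0, giving M_C = 169.4 kN·m (hogging).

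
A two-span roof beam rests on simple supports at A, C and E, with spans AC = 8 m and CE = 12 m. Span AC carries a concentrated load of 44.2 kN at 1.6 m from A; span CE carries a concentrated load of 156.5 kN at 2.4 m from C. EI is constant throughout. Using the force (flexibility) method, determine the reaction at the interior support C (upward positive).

R_C = 170.7 kN

Take M_C as the redundant. Released structure: two simple spans AC and CE with a hinge at C.
Discontinuity in slope at C on the released structure — sum the simple-span end rotations:
  span AC: point load 44.2 at a = 1.6: Pab(L + a)/(6LEI) = 90.52/EI
  span CE: point load 156.5 at a = 2.4: Pab(L + b)/(6LEI) = 1082/EI
  relative rotation θ_0 = (90.52 + 1082)/EI = 1172/EI
A unit hogging moment at C produces rotation L₁/(3EI) + L₂/(3EI) = 6.667/EI.
Compatibility: M_C·(L₁+L₂)/(3EI) = θ_0, giving M_C = 175.8 kN·m (hogging).
Span AC, ΣM about A with M_C applied at C: R_C^{AC}·8 = 70.72 + 175.8, so R_C^{AC} = 30.82 kN and R_A = 44.2 − 30.82 = 13.38 kN.
Span CE, ΣM about E: R_C^{CE}·12 = 1502 + 175.8, so R_C^{CE} = 139.9 kN and R_E = 156.5 − 139.9 = 16.65 kN.
R_C = 30.82 + 139.9 = 170.7 kN.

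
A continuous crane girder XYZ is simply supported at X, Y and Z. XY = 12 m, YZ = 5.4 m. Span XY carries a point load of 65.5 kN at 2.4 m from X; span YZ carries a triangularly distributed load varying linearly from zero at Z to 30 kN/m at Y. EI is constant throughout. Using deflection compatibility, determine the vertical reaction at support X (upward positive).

Take M_Y as the redundant. Released structure: two simple spans XY and YZ with a hinge at Y.
Discontinuity in slope at Y on the released structure — sum the simple-span end rotations:
  span XY: point load 65.5 at a = 2.4: Pab(L + a)/(6LEI) = 301.8/EI
  span YZ: triangular load, peak 30: w₀L³/(45EI) = 105/EI
  relative rotation θ_0 = (301.8 + 105)/EI = 406.8/EI
A unit hogging moment at Y produces rotation L₁/(3EI) + L₂/(3EI) = 5.8/EI.
Compatibility: M_Y·(L₁+L₂)/(3EI) = θ_0, giving M_Y = 70.14 kN·m (hogging).
Span XY, ΣM about X with M_Y applied at Y: R_Y^{XY}·12 = 157.2 + 70.14, so R_Y^{XY} = 18.94 kN and R_X = 65.5 − 18.94 = 46.56 kN.

R_X = 46.56 kN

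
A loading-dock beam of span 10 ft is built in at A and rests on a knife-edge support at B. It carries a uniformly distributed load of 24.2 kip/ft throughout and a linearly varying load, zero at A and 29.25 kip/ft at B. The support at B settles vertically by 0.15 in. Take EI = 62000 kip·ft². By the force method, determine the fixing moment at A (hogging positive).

M_A = 496.4 kip·ft

Remove the prop at B; the released (primary) structure is a cantilever built in at A.
Downward deflection at the released point B due to the loads:
  UDL 24.2: wL⁴/(8EI) = 30250/EI
  triangular load, peak 29.25 at the free end: 11w₀L⁴/(120EI) = 26812/EI
  δ_0 = 57062/EI
Flexibility coefficient — unit upward force at B: δ_{BB} = L³/(3EI) = 333.3/EI.
With EI = 62000 kip·ft²: δ_0 = 0.92036 ft and δ_{BB} = 0.005376 ft/kip.
Compatibility — the beam at B must follow the support down by 0.0125 ft: δ_0 − R_B·δ_{BB} = 0.0125, so R_B = (0.92036 − 0.0125)/0.005376 = 168.9 kip.
Moment equilibrium about A: M_A = Σ(load moments about A) − R_B·L = 2185 − 168.9×10 = 496.4 kip·ft.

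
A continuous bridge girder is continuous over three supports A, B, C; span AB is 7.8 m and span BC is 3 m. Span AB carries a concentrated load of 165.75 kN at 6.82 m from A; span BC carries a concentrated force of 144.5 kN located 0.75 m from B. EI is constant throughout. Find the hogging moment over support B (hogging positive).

M_B = 115.9 kN·m

Take M_B as the redundant. Released structure: two simple spans AB and BC with a hinge at B.
Rotations at B on the released spans (each span's end-slope, ×1/EI):
  span AB: point load 165.75 at a = 6.82: Pab(L + a)/(6LEI) = 346.1/EI
  span BC: point load 144.5 at a = 0.75: Pab(L + b)/(6LEI) = 71.12/EI
  relative rotation θ_0 = (346.1 + 71.12)/EI = 417.2/EI
A unit hogging moment at B produces rotation L₁/(3EI) + L₂/(3EI) = 3.6/EI.
Compatibility: M_B·(L₁+L₂)/(3EI) = θ_0, giving M_B = 115.9 kN·m (hogging).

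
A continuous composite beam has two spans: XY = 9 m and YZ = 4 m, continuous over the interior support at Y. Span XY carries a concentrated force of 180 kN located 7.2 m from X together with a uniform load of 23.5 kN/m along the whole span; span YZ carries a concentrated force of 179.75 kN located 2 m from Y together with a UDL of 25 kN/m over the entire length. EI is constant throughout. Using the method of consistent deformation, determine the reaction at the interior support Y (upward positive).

R_Y = 528 kN

Release continuity at Y by inserting a hinge; the redundant is the internal moment M_Y. The primary structure is two simply-supported spans XY and YZ.
End slopes at the hinge Y, treating each span as simply supported:
  span XY: point load 180 at a = 7.2: Pab(L + a)/(6LEI) = 699.8/EI
  span XY: UDL 23.5: wL³/(24EI) = 713.8/EI
  span YZ: point load 179.75 at a = 2: Pab(L + b)/(6LEI) = 179.8/EI
  span YZ: UDL 25: wL³/(24EI) = 66.67/EI
  relative rotation θ_0 = (1414 + 246.4)/EI = 1660/EI
A unit hogging moment at Y produces rotation L₁/(3EI) + L₂/(3EI) = 4.333/EI.
Slope continuity at Y: θ_0 = M_Y·4.333/EI, so M_Y = 1660/4.333 = 383.1 kN·m (hogging).
Span XY, ΣM about X with M_Y applied at Y: R_Y^{XY}·9 = 2248 + 383.1, so R_Y^{XY} = 292.3 kN and R_X = 391.5 − 292.3 = 99.18 kN.
Span YZ, ΣM about Z: R_Y^{YZ}·4 = 559.5 + 383.1, so R_Y^{YZ} = 235.6 kN and R_Z = 279.8 − 235.6 = 44.1 kN.
R_Y = 292.3 + 235.6 = 528 kN.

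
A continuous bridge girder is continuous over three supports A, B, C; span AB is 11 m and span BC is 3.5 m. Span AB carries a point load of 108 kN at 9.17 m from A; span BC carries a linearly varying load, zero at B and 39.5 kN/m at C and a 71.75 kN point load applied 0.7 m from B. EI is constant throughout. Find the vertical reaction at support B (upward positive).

Take M_B as the redundant. Released structure: two simple spans AB and BC with a hinge at B.
Rotations at B on the released spans (each span's end-slope, ×1/EI):
  span AB: point load 108 at a = 9.17: Pab(L + a)/(6LEI) = 553.9/EI
  span BC: triangular load, peak 39.5: 7w₀L³/(360EI) = 32.93/EI
  span BC: point load 71.75 at a = 0.7: Pab(L + b)/(6LEI) = 42.19/EI
  relative rotation θ_0 = (553.9 + 75.12)/EI = 629/EI
A unit hogging moment at B produces rotation L₁/(3EI) + L₂/(3EI) = 4.833/EI.
Slope continuity at B: θ_0 = M_B·4.833/EI, so M_B = 629/4.833 = 130.1 kN·m (hogging).
Span AB, ΣM about A with M_B applied at B: R_B^{AB}·11 = 990.4 + 130.1, so R_B^{AB} = 101.9 kN and R_A = 108 − 101.9 = 6.137 kN.
Span BC, ΣM about C: R_B^{BC}·3.5 = 281.5 + 130.1, so R_B^{BC} = 117.6 kN and R_C = 140.9 − 117.6 = 23.25 kN.
R_B = 101.9 + 117.6 = 219.5 kN.

R_B = 219.5 kN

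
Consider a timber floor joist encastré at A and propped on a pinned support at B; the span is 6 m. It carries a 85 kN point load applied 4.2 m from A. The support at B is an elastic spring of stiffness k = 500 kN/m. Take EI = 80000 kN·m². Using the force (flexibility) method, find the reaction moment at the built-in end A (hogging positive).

M_A = 267.8 kN·m

Choose R_B as the redundant. The primary structure is the cantilever fixed at A.
Free-end deflection of the primary structure under the applied loading (downward +):
  point load 85 at a = 4.2: Pa²(3L − a)/(6EI) = 3449/EI
Flexibility coefficient — unit upward force at B: δ_{BB} = L³/(3EI) = 72/EI.
With EI = 80000 kN·m²: δ_0 = 0.043108 m and δ_{BB} = 0.0009 m/kN.
Compatibility — the spring shortens by R_B/k under the reaction it provides: δ_0 − R_B·δ_{BB} = R_B/k. With 1/k = 0.002 m/kN, R_B = δ_0 / (δ_{BB} + 1/k) = 0.043108 / (0.0009 + 0.002) = 14.86 kN.
Moment equilibrium about A: M_A = Σ(load moments about A) − R_B·L = 357 − 14.86×6 = 267.8 kN·m.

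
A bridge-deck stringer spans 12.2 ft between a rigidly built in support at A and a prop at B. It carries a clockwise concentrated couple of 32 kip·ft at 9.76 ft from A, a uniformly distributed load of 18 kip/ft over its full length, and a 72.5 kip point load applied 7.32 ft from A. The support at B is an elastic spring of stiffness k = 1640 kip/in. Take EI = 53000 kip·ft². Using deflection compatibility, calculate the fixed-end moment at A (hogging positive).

M_A = 475.8 kip·ft

Take the reaction at B as the redundant and release it; the primary structure is a cantilever fixed at A.
Downward deflection at the released point B due to the loads:
  clockwise couple 32 at a = 9.76: M₀a(2L − a)/(2EI) = 2286/EI
  UDL 18: wL⁴/(8EI) = 49845/EI
  point load 72.5 at a = 7.32: Pa²(3L − a)/(6EI) = 18957/EI
  δ_0 = 71089/EI
Flexibility coefficient — unit upward force at B: δ_{BB} = L³/(3EI) = 605.3/EI.
With EI = 53000 kip·ft²: δ_0 = 1.3413 ft and δ_{BB} = 0.01142 ft/kip.
Compatibility — the spring shortens by R_B/k under the reaction it provides: δ_0 − R_B·δ_{BB} = R_B/k. With 1/k = 1/(1640×12) ft/kip = 0.000051 ft/kip, R_B = δ_0 / (δ_{BB} + 1/k) = 1.3413 / (0.01142 + 0.000051) = 116.9 kip.
Moment equilibrium about A: M_A = Σ(load moments about A) − R_B·L = 1902 − 116.9×12.2 = 475.8 kip·ft.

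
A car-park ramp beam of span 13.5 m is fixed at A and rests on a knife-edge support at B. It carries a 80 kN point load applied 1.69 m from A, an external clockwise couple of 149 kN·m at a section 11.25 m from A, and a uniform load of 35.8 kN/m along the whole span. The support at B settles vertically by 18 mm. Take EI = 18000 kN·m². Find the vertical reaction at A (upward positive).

R_A = 364.6 kN

Remove the prop at B; the released (primary) structure is a cantilever built in at A.
Free-end deflection of the primary structure under the applied loading (downward +):
  point load 80 at a = 1.69: Pa²(3L − a)/(6EI) = 1478/EI
  clockwise couple 149 at a = 11.25: M₀a(2L − a)/(2EI) = 13200/EI
  UDL 35.8: wL⁴/(8EI) = 148637/EI
  δ_0 = 163316/EI
Tip deflection under a unit load at B: L³/(3EI) = 820.1/EI.
With EI = 18000 kN·m²: δ_0 = 9.0731 m and δ_{BB} = 0.045562 m/kN.
Compatibility — the beam at B must follow the support down by 0.018 m: δ_0 − R_B·δ_{BB} = 0.018, so R_B = (9.0731 − 0.018)/0.045562 = 198.7 kN.
Vertical equilibrium: R_A = ΣP − R_B = 563.3 − 198.7 = 364.6 kN.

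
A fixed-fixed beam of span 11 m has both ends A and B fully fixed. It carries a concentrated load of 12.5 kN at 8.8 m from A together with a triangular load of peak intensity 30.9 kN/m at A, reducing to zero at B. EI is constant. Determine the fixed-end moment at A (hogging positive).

Take the two fixed-end moments M_A, M_B as redundants; the released structure is the simple span AB.
End rotations of the released simple span under the applied load (×1/EI):
  at A: point load 12.5 at a = 8.8: Pab(L + b)/(6LEI) = 48.4/EI
  at B: point load 12.5 at a = 8.8: Pab(L + a)/(6LEI) = 72.6/EI
  at A: triangular load, peak 30.9: w₀L³/(45EI) = 914/EI
  at B: triangular load, peak 30.9: 7w₀L³/(360EI) = 799.7/EI
  θ_A0 = 962.4/EI,  θ_B0 = 872.3/EI
Flexibility coefficients: a unit moment at one end gives L/(3EI) there and L/(6EI) at the far end, so f₁₁ = f₂₂ = 3.667/EI and f₁₂ = f₂₁ = 1.833/EI.
Compatibility — zero rotation at each built-in end:
  3.667 M_A + 1.833 M_B = 962.4
  1.833 M_A + 3.667 M_B = 872.3
Solving the pair gives M_A = 191.3 kN·m and M_B = 142.2 kN·m (hogging).

M_A = 191.3 kN·m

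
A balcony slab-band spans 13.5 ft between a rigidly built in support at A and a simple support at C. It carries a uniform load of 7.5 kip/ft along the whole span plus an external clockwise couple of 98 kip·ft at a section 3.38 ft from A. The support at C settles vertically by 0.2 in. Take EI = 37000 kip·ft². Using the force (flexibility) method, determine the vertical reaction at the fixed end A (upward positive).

R_A = 59.26 kip

Release the roller at C. Primary structure: cantilever fixed at A.
Primary-structure tip deflection at C by superposition:
  UDL 7.5: wL⁴/(8EI) = 31139/EI
  clockwise couple 98 at a = 3.38: M₀a(2L − a)/(2EI) = 3912/EI
  δ_0 = 35051/EI
Flexibility coefficient — unit upward force at C: δ_{CC} = L³/(3EI) = 820.1/EI.
With EI = 37000 kip·ft²: δ_0 = 0.94733 ft and δ_{CC} = 0.022166 ft/kip.
Compatibility — the beam at C must follow the support down by 0.01667 ft: δ_0 − R_C·δ_{CC} = 0.01667, so R_C = (0.94733 − 0.01667)/0.022166 = 41.99 kip.
Vertical equilibrium: R_A = ΣP − R_C = 101.2 − 41.99 = 59.26 kip.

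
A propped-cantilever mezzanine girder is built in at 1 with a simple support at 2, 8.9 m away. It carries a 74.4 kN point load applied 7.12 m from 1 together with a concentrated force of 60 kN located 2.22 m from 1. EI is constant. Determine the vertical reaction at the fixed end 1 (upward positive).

R_1 = 76.89 kN

Remove the prop at 2; the released (primary) structure is a cantilever built in at 1.
Downward deflection at the released point 2 due to the loads:
  point load 74.4 at a = 7.12: Pa²(3L − a)/(6EI) = 12308/EI
  point load 60 at a = 2.22: Pa²(3L − a)/(6EI) = 1206/EI
  δ_0 = 13515/EI
Tip deflection under a unit load at 2: L³/(3EI) = 235/EI.
The prop prevents deflection at 2: R_2 = δ_0/δ_{22} = 13515/235 = 57.51 kN.
Vertical equilibrium: R_1 = ΣP − R_2 = 134.4 − 57.51 = 76.89 kN.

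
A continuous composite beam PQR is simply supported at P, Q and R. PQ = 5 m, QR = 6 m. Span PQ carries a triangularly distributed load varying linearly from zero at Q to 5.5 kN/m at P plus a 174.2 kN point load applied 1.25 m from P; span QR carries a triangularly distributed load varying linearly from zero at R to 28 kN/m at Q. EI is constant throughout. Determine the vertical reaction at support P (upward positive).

R_P = 122.5 kN

Take M_Q as the redundant. Released structure: two simple spans PQ and QR with a hinge at Q.
Rotations at Q on the released spans (each span's end-slope, ×1/EI):
  span PQ: triangular load, peak 5.5: 7w₀L³/(360EI) = 13.37/EI
  span PQ: point load 174.2 at a = 1.25: Pab(L + a)/(6LEI) = 170.1/EI
  span QR: triangular load, peak 28: w₀L³/(45EI) = 134.4/EI
  relative rotation θ_0 = (183.5 + 134.4)/EI = 317.9/EI
A unit hogging moment at Q produces rotation L₁/(3EI) + L₂/(3EI) = 3.667/EI.
Compatibility: M_Q·(L₁+L₂)/(3EI) = θ_0, giving M_Q = 86.7 kN·m (hogging).
Span PQ, ΣM about P with M_Q applied at Q: R_Q^{PQ}·5 = 240.7 + 86.7, so R_Q^{PQ} = 65.47 kN and R_P = 187.9 − 65.47 = 122.5 kN.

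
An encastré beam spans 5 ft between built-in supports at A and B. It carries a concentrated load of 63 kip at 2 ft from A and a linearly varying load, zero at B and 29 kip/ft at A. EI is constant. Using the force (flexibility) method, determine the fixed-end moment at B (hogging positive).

Take the two fixed-end moments M_A, M_B as redundants; the released structure is the simple span AB.
Simple-span end rotations at A and B under the given loads:
  at A: point load 63 at a = 2: Pab(L + b)/(6LEI) = 100.8/EI
  at B: point load 63 at a = 2: Pab(L + a)/(6LEI) = 88.2/EI
  at A: triangular load, peak 29: w₀L³/(45EI) = 80.56/EI
  at B: triangular load, peak 29: 7w₀L³/(360EI) = 70.49/EI
  θ_A0 = 181.4/EI,  θ_B0 = 158.7/EI
Flexibility coefficients: a unit moment at one end gives L/(3EI) there and L/(6EI) at the far end, so f₁₁ = f₂₂ = 1.667/EI and f₁₂ = f₂₁ = 0.8333/EI.
Compatibility — zero rotation at each built-in end:
  1.667 M_A + 0.8333 M_B = 181.4
  0.8333 M_A + 1.667 M_B = 158.7
Solving the pair gives M_A = 81.61 kip·ft and M_B = 54.41 kip·ft (hogging).

M_B = 54.41 kip·ft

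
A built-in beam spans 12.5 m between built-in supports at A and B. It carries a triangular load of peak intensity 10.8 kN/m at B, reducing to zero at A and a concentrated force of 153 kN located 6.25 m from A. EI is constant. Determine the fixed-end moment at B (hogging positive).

M_B = 323.4 kN·m

Take the two fixed-end moments M_A, M_B as redundants; the released structure is the simple span AB.
On the primary (simply-supported) span, the end slopes from the loading are:
  at A: triangular load, peak 10.8: 7w₀L³/(360EI) = 410.2/EI
  at B: triangular load, peak 10.8: w₀L³/(45EI) = 468.8/EI
  at A: point load 153 at a = 6.25: Pab(L + b)/(6LEI) = 1494/EI
  at B: point load 153 at a = 6.25: Pab(L + a)/(6LEI) = 1494/EI
  θ_A0 = 1904/EI,  θ_B0 = 1963/EI
Flexibility coefficients: a unit moment at one end gives L/(3EI) there and L/(6EI) at the far end, so f₁₁ = f₂₂ = 4.167/EI and f₁₂ = f₂₁ = 2.083/EI.
Compatibility — zero rotation at each built-in end:
  4.167 M_A + 2.083 M_B = 1904
  2.083 M_A + 4.167 M_B = 1963
Solving the pair gives M_A = 295.3 kN·m and M_B = 323.4 kN·m (hogging).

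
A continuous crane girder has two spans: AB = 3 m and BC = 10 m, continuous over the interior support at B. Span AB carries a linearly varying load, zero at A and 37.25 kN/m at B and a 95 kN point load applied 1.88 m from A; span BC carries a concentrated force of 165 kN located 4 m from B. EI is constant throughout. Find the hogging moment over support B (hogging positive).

M_B = 261.4 kN·m

Take M_B as the redundant. Released structure: two simple spans AB and BC with a hinge at B.
Discontinuity in slope at B on the released structure — sum the simple-span end rotations:
  span AB: triangular load, peak 37.25: w₀L³/(45EI) = 22.35/EI
  span AB: point load 95 at a = 1.88: Pab(L + a)/(6LEI) = 54.23/EI
  span BC: point load 165 at a = 4: Pab(L + b)/(6LEI) = 1056/EI
  relative rotation θ_0 = (76.58 + 1056)/EI = 1133/EI
A unit hogging moment at B produces rotation L₁/(3EI) + L₂/(3EI) = 4.333/EI.
Slope continuity at B: θ_0 = M_B·4.333/EI, so M_B = 1133/4.333 = 261.4 kN·m (hogging).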